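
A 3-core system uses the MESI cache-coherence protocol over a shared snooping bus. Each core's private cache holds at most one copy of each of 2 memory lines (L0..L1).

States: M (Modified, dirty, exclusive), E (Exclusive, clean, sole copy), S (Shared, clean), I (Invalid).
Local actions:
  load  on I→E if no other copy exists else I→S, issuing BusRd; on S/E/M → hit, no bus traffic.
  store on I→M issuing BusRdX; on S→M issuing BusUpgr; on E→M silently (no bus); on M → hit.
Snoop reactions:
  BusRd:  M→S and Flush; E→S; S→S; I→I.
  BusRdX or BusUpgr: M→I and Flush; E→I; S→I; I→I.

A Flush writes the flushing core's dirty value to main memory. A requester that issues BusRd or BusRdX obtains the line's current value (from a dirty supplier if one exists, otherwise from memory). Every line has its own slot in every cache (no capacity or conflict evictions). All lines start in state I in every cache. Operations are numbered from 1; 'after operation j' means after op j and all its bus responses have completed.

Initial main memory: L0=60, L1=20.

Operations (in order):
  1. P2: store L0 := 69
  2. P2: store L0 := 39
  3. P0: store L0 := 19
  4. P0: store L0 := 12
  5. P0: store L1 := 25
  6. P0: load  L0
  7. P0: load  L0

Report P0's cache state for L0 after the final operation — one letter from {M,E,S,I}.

state = M

[1] P2: store L0 := 69 | P0:I, P1:I, P2:M(69) | bus: BusRdX
[2] P2: store L0 := 39 | P0:I, P1:I, P2:M(39) | bus: none
[3] P0: store L0 := 19 | P0:M(19), P1:I, P2:I | bus: BusRdX,Flush
[4] P0: store L0 := 12 | P0:M(12), P1:I, P2:I | bus: none
[5] P0: store L1 := 25 | P0:M(25), P1:I, P2:I | bus: BusRdX
[6] P0: load  L0 | P0:M(12), P1:I, P2:I | bus: none
[7] P0: load  L0 | P0:M(12), P1:I, P2:I | bus: none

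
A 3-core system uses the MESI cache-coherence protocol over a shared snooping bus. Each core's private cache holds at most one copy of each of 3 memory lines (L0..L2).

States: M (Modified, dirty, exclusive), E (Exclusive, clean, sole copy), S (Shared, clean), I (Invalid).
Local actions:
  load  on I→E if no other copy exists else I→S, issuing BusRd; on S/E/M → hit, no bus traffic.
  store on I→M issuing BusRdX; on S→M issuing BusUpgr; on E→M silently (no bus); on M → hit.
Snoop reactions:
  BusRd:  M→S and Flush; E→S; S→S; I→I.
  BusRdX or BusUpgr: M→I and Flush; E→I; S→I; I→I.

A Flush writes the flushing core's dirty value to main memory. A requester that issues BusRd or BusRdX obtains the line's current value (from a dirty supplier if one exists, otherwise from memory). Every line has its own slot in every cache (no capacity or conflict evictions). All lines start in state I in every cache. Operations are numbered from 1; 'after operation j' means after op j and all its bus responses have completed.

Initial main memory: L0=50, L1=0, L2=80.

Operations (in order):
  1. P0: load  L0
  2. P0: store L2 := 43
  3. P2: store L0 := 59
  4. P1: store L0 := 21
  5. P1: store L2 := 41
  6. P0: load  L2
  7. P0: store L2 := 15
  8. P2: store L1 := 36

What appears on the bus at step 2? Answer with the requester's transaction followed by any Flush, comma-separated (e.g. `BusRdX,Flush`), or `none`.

  op1 P0: load  L0 → E/I/I on L0; bus BusRd; mem=50
  op2 P0: store L2 := 43 → M/I/I on L2; bus BusRdX; mem=80
  op3 P2: store L0 := 59 → I/I/M on L0; bus BusRdX; mem=50
  op4 P1: store L0 := 21 → I/M/I on L0; bus BusRdX Flush; mem=59
  op5 P1: store L2 := 41 → I/M/I on L2; bus BusRdX Flush; mem=43
  op6 P0: load  L2 → S/S/I on L2; bus BusRd Flush; mem=41
  op7 P0: store L2 := 15 → M/I/I on L2; bus BusUpgr; mem=41
  op8 P2: store L1 := 36 → I/I/M on L1; bus BusRdX; mem=0

bus = BusRdX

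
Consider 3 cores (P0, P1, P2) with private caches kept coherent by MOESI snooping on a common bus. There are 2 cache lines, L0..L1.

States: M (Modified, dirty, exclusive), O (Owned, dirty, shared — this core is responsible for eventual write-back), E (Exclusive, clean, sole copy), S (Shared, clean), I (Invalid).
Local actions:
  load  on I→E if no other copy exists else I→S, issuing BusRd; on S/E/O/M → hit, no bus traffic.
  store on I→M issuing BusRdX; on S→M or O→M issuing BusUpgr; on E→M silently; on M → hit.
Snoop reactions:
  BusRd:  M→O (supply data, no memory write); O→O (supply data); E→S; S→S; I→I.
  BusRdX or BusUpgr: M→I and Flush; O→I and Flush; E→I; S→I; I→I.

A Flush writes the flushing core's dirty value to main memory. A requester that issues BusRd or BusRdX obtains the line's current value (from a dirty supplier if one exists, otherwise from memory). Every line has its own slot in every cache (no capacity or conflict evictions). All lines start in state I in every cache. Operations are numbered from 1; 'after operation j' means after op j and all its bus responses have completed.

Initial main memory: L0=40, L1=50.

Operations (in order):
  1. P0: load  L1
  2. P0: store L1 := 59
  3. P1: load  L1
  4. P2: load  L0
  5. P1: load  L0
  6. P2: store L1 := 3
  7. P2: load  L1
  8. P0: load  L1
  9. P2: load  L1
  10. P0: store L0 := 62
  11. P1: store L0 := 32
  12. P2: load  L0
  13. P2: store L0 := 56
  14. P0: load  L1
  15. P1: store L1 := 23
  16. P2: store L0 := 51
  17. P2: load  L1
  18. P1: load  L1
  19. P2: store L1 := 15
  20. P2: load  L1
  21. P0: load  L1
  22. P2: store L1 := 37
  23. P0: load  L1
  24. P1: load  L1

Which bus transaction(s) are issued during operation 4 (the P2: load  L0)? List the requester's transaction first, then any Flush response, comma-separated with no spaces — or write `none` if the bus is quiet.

[1] P0: load  L1 | P0:E(50), P1:I, P2:I | bus: BusRd
[2] P0: store L1 := 59 | P0:M(59), P1:I, P2:I | bus: none
[3] P1: load  L1 | P0:O(59), P1:S(59), P2:I | bus: BusRd
[4] P2: load  L0 | P0:I, P1:I, P2:E(40) | bus: BusRd
[5] P1: load  L0 | P0:I, P1:S(40), P2:S(40) | bus: BusRd
[6] P2: store L1 := 3 | P0:I, P1:I, P2:M(3) | bus: BusRdX,Flush
[7] P2: load  L1 | P0:I, P1:I, P2:M(3) | bus: none
[8] P0: load  L1 | P0:S(3), P1:I, P2:O(3) | bus: BusRd
[9] P2: load  L1 | P0:S(3), P1:I, P2:O(3) | bus: none
[10] P0: store L0 := 62 | P0:M(62), P1:I, P2:I | bus: BusRdX
[11] P1: store L0 := 32 | P0:I, P1:M(32), P2:I | bus: BusRdX,Flush
[12] P2: load  L0 | P0:I, P1:O(32), P2:S(32) | bus: BusRd
[13] P2: store L0 := 56 | P0:I, P1:I, P2:M(56) | bus: BusUpgr,Flush
[14] P0: load  L1 | P0:S(3), P1:I, P2:O(3) | bus: none
[15] P1: store L1 := 23 | P0:I, P1:M(23), P2:I | bus: BusRdX,Flush
[16] P2: store L0 := 51 | P0:I, P1:I, P2:M(51) | bus: none
[17] P2: load  L1 | P0:I, P1:O(23), P2:S(23) | bus: BusRd
[18] P1: load  L1 | P0:I, P1:O(23), P2:S(23) | bus: none
[19] P2: store L1 := 15 | P0:I, P1:I, P2:M(15) | bus: BusUpgr,Flush
[20] P2: load  L1 | P0:I, P1:I, P2:M(15) | bus: none
[21] P0: load  L1 | P0:S(15), P1:I, P2:O(15) | bus: BusRd
[22] P2: store L1 := 37 | P0:I, P1:I, P2:M(37) | bus: BusUpgr
[23] P0: load  L1 | P0:S(37), P1:I, P2:O(37) | bus: BusRd
[24] P1: load  L1 | P0:S(37), P1:S(37), P2:O(37) | bus: BusRd

bus = BusRd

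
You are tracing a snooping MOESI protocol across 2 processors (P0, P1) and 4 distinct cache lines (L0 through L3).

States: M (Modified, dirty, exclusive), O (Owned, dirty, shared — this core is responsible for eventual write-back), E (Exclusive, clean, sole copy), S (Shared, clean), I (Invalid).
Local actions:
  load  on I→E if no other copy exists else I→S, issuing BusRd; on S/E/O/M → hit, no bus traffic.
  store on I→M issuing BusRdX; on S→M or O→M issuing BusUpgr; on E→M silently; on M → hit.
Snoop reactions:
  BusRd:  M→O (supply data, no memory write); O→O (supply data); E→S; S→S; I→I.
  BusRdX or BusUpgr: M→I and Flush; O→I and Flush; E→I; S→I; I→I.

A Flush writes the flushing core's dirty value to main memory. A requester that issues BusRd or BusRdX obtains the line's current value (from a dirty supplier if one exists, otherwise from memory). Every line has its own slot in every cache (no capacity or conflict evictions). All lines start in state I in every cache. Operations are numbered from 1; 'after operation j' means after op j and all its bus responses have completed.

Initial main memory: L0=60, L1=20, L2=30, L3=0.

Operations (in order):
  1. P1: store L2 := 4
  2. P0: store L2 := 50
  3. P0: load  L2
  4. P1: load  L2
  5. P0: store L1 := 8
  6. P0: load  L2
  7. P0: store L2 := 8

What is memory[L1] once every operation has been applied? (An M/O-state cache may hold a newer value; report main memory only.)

memory[L1] = 20

1. P1: store L2 := 4  bus=[BusRdX]  L2: P0=I P1=M  mem[L2]=30
2. P0: store L2 := 50  bus=[BusRdX,Flush]  L2: P0=M P1=I  mem[L2]=4
3. P0: load  L2  bus=[-]  L2: P0=M P1=I  mem[L2]=4
4. P1: load  L2  bus=[BusRd]  L2: P0=O P1=S  mem[L2]=4
5. P0: store L1 := 8  bus=[BusRdX]  L1: P0=M P1=I  mem[L1]=20
6. P0: load  L2  bus=[-]  L2: P0=O P1=S  mem[L2]=4
7. P0: store L2 := 8  bus=[BusUpgr]  L2: P0=M P1=I  mem[L2]=4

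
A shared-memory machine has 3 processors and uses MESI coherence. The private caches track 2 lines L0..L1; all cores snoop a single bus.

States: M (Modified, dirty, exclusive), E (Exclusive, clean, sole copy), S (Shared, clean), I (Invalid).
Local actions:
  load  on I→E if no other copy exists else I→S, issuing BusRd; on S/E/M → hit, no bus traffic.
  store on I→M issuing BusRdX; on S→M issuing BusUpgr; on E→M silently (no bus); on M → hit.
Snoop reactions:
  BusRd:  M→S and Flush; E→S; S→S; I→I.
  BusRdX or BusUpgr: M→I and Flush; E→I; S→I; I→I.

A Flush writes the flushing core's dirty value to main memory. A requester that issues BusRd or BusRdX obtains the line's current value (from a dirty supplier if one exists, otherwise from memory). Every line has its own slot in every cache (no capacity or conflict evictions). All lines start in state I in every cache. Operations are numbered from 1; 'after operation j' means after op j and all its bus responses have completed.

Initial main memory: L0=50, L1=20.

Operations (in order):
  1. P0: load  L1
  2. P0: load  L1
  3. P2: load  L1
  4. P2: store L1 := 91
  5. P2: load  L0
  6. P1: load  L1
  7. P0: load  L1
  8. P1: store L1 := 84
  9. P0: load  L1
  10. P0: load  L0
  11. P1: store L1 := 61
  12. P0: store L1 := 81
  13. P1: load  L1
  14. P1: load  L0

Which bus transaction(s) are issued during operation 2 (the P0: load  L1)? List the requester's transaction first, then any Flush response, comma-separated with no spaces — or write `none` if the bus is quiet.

bus = none

step 1: P0: load  L1  ⟶  EII  (L1)  txn=BusRd  M[L1]=20
step 2: P0: load  L1  ⟶  EII  (L1)  txn=∅  M[L1]=20
step 3: P2: load  L1  ⟶  SIS  (L1)  txn=BusRd  M[L1]=20
step 4: P2: store L1 := 91  ⟶  IIM  (L1)  txn=BusUpgr  M[L1]=20
step 5: P2: load  L0  ⟶  IIE  (L0)  txn=BusRd  M[L0]=50
step 6: P1: load  L1  ⟶  ISS  (L1)  txn=BusRd+Flush  M[L1]=91
step 7: P0: load  L1  ⟶  SSS  (L1)  txn=BusRd  M[L1]=91
step 8: P1: store L1 := 84  ⟶  IMI  (L1)  txn=BusUpgr  M[L1]=91
step 9: P0: load  L1  ⟶  SSI  (L1)  txn=BusRd+Flush  M[L1]=84
step 10: P0: load  L0  ⟶  SIS  (L0)  txn=BusRd  M[L0]=50
step 11: P1: store L1 := 61  ⟶  IMI  (L1)  txn=BusUpgr  M[L1]=84
step 12: P0: store L1 := 81  ⟶  MII  (L1)  txn=BusRdX+Flush  M[L1]=61
step 13: P1: load  L1  ⟶  SSI  (L1)  txn=BusRd+Flush  M[L1]=81
step 14: P1: load  L0  ⟶  SSS  (L0)  txn=BusRd  M[L0]=50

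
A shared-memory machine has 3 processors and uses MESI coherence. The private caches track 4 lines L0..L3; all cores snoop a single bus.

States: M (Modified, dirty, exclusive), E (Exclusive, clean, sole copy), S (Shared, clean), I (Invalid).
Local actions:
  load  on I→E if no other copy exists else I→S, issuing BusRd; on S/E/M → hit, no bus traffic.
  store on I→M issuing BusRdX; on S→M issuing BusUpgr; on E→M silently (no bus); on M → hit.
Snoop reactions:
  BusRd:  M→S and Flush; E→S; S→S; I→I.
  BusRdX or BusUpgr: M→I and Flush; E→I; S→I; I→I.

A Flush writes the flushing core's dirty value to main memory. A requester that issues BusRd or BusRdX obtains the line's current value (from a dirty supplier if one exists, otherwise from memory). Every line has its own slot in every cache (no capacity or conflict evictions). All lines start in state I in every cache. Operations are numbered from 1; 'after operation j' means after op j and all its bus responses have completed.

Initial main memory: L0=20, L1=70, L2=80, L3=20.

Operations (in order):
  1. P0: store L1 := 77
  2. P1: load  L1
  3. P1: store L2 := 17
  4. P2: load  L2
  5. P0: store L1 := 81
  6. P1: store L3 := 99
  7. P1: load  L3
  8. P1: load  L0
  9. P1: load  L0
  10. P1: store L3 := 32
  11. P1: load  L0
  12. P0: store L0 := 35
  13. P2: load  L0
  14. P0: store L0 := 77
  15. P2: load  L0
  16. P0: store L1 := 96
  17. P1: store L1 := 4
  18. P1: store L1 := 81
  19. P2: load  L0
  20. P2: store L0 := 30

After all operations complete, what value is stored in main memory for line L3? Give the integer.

memory[L3] = 20

[1] P0: store L1 := 77 | P0:M(77), P1:I, P2:I | bus: BusRdX
[2] P1: load  L1 | P0:S(77), P1:S(77), P2:I | bus: BusRd,Flush
[3] P1: store L2 := 17 | P0:I, P1:M(17), P2:I | bus: BusRdX
[4] P2: load  L2 | P0:I, P1:S(17), P2:S(17) | bus: BusRd,Flush
[5] P0: store L1 := 81 | P0:M(81), P1:I, P2:I | bus: BusUpgr
[6] P1: store L3 := 99 | P0:I, P1:M(99), P2:I | bus: BusRdX
[7] P1: load  L3 | P0:I, P1:M(99), P2:I | bus: none
[8] P1: load  L0 | P0:I, P1:E(20), P2:I | bus: BusRd
[9] P1: load  L0 | P0:I, P1:E(20), P2:I | bus: none
[10] P1: store L3 := 32 | P0:I, P1:M(32), P2:I | bus: none
[11] P1: load  L0 | P0:I, P1:E(20), P2:I | bus: none
[12] P0: store L0 := 35 | P0:M(35), P1:I, P2:I | bus: BusRdX
[13] P2: load  L0 | P0:S(35), P1:I, P2:S(35) | bus: BusRd,Flush
[14] P0: store L0 := 77 | P0:M(77), P1:I, P2:I | bus: BusUpgr
[15] P2: load  L0 | P0:S(77), P1:I, P2:S(77) | bus: BusRd,Flush
[16] P0: store L1 := 96 | P0:M(96), P1:I, P2:I | bus: none
[17] P1: store L1 := 4 | P0:I, P1:M(4), P2:I | bus: BusRdX,Flush
[18] P1: store L1 := 81 | P0:I, P1:M(81), P2:I | bus: none
[19] P2: load  L0 | P0:S(77), P1:I, P2:S(77) | bus: none
[20] P2: store L0 := 30 | P0:I, P1:I, P2:M(30) | bus: BusUpgr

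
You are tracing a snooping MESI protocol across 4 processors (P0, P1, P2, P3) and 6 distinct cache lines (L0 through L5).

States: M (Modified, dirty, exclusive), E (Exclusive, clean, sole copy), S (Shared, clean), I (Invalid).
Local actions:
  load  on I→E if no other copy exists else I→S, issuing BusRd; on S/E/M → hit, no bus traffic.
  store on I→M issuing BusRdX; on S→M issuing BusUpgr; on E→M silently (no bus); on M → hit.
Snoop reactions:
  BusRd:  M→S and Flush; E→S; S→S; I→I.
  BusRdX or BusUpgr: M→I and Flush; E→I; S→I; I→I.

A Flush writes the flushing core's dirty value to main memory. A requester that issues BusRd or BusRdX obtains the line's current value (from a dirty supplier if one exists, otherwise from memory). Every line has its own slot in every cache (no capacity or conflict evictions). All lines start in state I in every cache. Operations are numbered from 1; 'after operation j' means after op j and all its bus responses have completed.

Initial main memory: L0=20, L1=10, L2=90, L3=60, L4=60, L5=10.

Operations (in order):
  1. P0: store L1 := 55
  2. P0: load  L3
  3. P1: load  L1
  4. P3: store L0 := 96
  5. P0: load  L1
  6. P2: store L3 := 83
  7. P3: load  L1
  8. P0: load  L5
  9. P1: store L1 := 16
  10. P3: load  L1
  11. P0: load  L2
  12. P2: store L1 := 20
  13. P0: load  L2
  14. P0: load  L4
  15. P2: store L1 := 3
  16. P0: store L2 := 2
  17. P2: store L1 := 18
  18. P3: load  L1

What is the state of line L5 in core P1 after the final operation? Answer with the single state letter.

1. P0: store L1 := 55  bus=[BusRdX]  L1: P0=M P1=I P2=I P3=I  mem[L1]=10
2. P0: load  L3  bus=[BusRd]  L3: P0=E P1=I P2=I P3=I  mem[L3]=60
3. P1: load  L1  bus=[BusRd,Flush]  L1: P0=S P1=S P2=I P3=I  mem[L1]=55
4. P3: store L0 := 96  bus=[BusRdX]  L0: P0=I P1=I P2=I P3=M  mem[L0]=20
5. P0: load  L1  bus=[-]  L1: P0=S P1=S P2=I P3=I  mem[L1]=55
6. P2: store L3 := 83  bus=[BusRdX]  L3: P0=I P1=I P2=M P3=I  mem[L3]=60
7. P3: load  L1  bus=[BusRd]  L1: P0=S P1=S P2=I P3=S  mem[L1]=55
8. P0: load  L5  bus=[BusRd]  L5: P0=E P1=I P2=I P3=I  mem[L5]=10
9. P1: store L1 := 16  bus=[BusUpgr]  L1: P0=I P1=M P2=I P3=I  mem[L1]=55
10. P3: load  L1  bus=[BusRd,Flush]  L1: P0=I P1=S P2=I P3=S  mem[L1]=16
11. P0: load  L2  bus=[BusRd]  L2: P0=E P1=I P2=I P3=I  mem[L2]=90
12. P2: store L1 := 20  bus=[BusRdX]  L1: P0=I P1=I P2=M P3=I  mem[L1]=16
13. P0: load  L2  bus=[-]  L2: P0=E P1=I P2=I P3=I  mem[L2]=90
14. P0: load  L4  bus=[BusRd]  L4: P0=E P1=I P2=I P3=I  mem[L4]=60
15. P2: store L1 := 3  bus=[-]  L1: P0=I P1=I P2=M P3=I  mem[L1]=16
16. P0: store L2 := 2  bus=[-]  L2: P0=M P1=I P2=I P3=I  mem[L2]=90
17. P2: store L1 := 18  bus=[-]  L1: P0=I P1=I P2=M P3=I  mem[L1]=16
18. P3: load  L1  bus=[BusRd,Flush]  L1: P0=I P1=I P2=S P3=S  mem[L1]=18

state = I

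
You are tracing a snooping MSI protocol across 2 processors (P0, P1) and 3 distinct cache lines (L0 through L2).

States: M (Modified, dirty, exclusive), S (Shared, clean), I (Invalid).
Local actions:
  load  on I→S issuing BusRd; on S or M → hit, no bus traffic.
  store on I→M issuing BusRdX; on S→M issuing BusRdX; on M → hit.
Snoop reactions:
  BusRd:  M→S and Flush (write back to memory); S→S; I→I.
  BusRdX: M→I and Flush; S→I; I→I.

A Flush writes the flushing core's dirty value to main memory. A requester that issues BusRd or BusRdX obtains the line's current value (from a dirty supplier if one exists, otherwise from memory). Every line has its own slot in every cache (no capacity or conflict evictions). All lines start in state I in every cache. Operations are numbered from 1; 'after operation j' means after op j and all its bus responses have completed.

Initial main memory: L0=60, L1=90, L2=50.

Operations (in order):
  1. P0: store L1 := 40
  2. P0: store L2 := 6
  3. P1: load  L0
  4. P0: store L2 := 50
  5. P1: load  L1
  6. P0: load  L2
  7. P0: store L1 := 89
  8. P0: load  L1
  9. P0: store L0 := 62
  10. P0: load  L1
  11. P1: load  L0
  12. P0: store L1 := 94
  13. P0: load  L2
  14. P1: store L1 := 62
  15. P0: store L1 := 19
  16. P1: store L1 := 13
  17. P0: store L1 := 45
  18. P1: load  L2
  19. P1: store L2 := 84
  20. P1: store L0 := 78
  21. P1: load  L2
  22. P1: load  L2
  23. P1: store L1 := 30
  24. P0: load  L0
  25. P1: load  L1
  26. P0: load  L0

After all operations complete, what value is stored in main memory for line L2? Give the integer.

memory[L2] = 50

[1] P0: store L1 := 40 | P0:M(40), P1:I | bus: BusRdX
[2] P0: store L2 := 6 | P0:M(6), P1:I | bus: BusRdX
[3] P1: load  L0 | P0:I, P1:S(60) | bus: BusRd
[4] P0: store L2 := 50 | P0:M(50), P1:I | bus: none
[5] P1: load  L1 | P0:S(40), P1:S(40) | bus: BusRd,Flush
[6] P0: load  L2 | P0:M(50), P1:I | bus: none
[7] P0: store L1 := 89 | P0:M(89), P1:I | bus: BusRdX
[8] P0: load  L1 | P0:M(89), P1:I | bus: none
[9] P0: store L0 := 62 | P0:M(62), P1:I | bus: BusRdX
[10] P0: load  L1 | P0:M(89), P1:I | bus: none
[11] P1: load  L0 | P0:S(62), P1:S(62) | bus: BusRd,Flush
[12] P0: store L1 := 94 | P0:M(94), P1:I | bus: none
[13] P0: load  L2 | P0:M(50), P1:I | bus: none
[14] P1: store L1 := 62 | P0:I, P1:M(62) | bus: BusRdX,Flush
[15] P0: store L1 := 19 | P0:M(19), P1:I | bus: BusRdX,Flush
[16] P1: store L1 := 13 | P0:I, P1:M(13) | bus: BusRdX,Flush
[17] P0: store L1 := 45 | P0:M(45), P1:I | bus: BusRdX,Flush
[18] P1: load  L2 | P0:S(50), P1:S(50) | bus: BusRd,Flush
[19] P1: store L2 := 84 | P0:I, P1:M(84) | bus: BusRdX
[20] P1: store L0 := 78 | P0:I, P1:M(78) | bus: BusRdX
[21] P1: load  L2 | P0:I, P1:M(84) | bus: none
[22] P1: load  L2 | P0:I, P1:M(84) | bus: none
[23] P1: store L1 := 30 | P0:I, P1:M(30) | bus: BusRdX,Flush
[24] P0: load  L0 | P0:S(78), P1:S(78) | bus: BusRd,Flush
[25] P1: load  L1 | P0:I, P1:M(30) | bus: none
[26] P0: load  L0 | P0:S(78), P1:S(78) | bus: none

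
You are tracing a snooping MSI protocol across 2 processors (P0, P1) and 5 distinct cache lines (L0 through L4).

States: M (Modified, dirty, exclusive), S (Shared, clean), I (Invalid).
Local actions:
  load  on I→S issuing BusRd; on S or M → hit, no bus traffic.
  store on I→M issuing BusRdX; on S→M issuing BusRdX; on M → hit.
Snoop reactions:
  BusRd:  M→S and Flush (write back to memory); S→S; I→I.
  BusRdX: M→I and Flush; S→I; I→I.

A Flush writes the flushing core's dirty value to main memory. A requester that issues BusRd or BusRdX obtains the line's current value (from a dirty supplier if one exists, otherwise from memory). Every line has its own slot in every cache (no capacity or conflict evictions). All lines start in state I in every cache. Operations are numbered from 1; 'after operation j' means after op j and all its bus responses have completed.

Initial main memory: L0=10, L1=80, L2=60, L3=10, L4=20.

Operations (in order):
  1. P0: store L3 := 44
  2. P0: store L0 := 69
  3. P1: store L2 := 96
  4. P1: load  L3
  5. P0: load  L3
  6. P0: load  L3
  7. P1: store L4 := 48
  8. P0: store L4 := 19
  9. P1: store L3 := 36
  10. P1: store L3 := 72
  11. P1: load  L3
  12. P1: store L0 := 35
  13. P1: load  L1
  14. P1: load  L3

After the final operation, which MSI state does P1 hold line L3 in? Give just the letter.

step 1: P0: store L3 := 44  ⟶  MI  (L3)  txn=BusRdX  M[L3]=10
step 2: P0: store L0 := 69  ⟶  MI  (L0)  txn=BusRdX  M[L0]=10
step 3: P1: store L2 := 96  ⟶  IM  (L2)  txn=BusRdX  M[L2]=60
step 4: P1: load  L3  ⟶  SS  (L3)  txn=BusRd+Flush  M[L3]=44
step 5: P0: load  L3  ⟶  SS  (L3)  txn=∅  M[L3]=44
step 6: P0: load  L3  ⟶  SS  (L3)  txn=∅  M[L3]=44
step 7: P1: store L4 := 48  ⟶  IM  (L4)  txn=BusRdX  M[L4]=20
step 8: P0: store L4 := 19  ⟶  MI  (L4)  txn=BusRdX+Flush  M[L4]=48
step 9: P1: store L3 := 36  ⟶  IM  (L3)  txn=BusRdX  M[L3]=44
step 10: P1: store L3 := 72  ⟶  IM  (L3)  txn=∅  M[L3]=44
step 11: P1: load  L3  ⟶  IM  (L3)  txn=∅  M[L3]=44
step 12: P1: store L0 := 35  ⟶  IM  (L0)  txn=BusRdX+Flush  M[L0]=69
step 13: P1: load  L1  ⟶  IS  (L1)  txn=BusRd  M[L1]=80
step 14: P1: load  L3  ⟶  IM  (L3)  txn=∅  M[L3]=44

state = M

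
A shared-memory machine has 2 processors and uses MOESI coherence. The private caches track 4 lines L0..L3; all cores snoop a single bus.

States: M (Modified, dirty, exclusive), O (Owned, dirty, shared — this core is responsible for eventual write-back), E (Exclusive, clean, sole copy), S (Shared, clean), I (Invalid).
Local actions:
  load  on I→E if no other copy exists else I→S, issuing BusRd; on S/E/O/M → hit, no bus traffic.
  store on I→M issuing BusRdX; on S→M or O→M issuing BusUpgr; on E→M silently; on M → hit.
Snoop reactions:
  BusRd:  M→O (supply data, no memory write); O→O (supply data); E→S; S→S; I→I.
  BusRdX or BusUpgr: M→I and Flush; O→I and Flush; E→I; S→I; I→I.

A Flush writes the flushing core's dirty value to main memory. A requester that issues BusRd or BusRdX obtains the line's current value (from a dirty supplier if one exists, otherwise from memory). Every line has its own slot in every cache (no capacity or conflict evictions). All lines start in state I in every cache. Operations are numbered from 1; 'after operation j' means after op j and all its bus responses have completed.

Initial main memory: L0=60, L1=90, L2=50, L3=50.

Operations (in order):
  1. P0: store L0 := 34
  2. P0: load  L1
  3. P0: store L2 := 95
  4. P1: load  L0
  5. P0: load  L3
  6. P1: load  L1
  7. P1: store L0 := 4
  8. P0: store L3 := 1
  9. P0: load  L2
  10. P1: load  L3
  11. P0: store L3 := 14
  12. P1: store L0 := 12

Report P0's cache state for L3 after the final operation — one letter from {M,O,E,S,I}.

1. P0: store L0 := 34  bus=[BusRdX]  L0: P0=M P1=I  mem[L0]=60
2. P0: load  L1  bus=[BusRd]  L1: P0=E P1=I  mem[L1]=90
3. P0: store L2 := 95  bus=[BusRdX]  L2: P0=M P1=I  mem[L2]=50
4. P1: load  L0  bus=[BusRd]  L0: P0=O P1=S  mem[L0]=60
5. P0: load  L3  bus=[BusRd]  L3: P0=E P1=I  mem[L3]=50
6. P1: load  L1  bus=[BusRd]  L1: P0=S P1=S  mem[L1]=90
7. P1: store L0 := 4  bus=[BusUpgr,Flush]  L0: P0=I P1=M  mem[L0]=34
8. P0: store L3 := 1  bus=[-]  L3: P0=M P1=I  mem[L3]=50
9. P0: load  L2  bus=[-]  L2: P0=M P1=I  mem[L2]=50
10. P1: load  L3  bus=[BusRd]  L3: P0=O P1=S  mem[L3]=50
11. P0: store L3 := 14  bus=[BusUpgr]  L3: P0=M P1=I  mem[L3]=50
12. P1: store L0 := 12  bus=[-]  L0: P0=I P1=M  mem[L0]=34

state = M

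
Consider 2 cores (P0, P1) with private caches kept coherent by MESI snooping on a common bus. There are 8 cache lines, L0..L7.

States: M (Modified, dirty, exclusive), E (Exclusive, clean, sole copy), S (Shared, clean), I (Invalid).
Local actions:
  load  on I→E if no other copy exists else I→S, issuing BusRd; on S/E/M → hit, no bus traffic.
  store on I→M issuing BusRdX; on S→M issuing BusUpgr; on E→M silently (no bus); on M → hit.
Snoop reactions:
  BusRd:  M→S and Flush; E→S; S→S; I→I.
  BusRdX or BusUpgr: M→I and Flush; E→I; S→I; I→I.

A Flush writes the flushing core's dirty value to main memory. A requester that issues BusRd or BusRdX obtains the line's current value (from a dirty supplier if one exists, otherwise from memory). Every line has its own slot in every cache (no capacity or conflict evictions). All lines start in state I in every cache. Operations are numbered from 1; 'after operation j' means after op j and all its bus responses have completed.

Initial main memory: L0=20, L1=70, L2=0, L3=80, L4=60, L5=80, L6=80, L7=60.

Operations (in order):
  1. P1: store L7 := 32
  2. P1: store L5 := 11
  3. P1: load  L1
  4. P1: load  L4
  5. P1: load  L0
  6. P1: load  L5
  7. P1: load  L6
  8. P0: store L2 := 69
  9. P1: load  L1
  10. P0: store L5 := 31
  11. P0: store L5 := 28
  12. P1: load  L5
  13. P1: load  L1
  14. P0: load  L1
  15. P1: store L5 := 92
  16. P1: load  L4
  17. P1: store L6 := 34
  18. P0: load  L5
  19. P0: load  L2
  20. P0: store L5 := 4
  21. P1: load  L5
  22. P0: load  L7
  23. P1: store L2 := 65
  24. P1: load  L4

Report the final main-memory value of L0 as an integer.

memory[L0] = 20

[1] P1: store L7 := 32 | P0:I, P1:M(32) | bus: BusRdX
[2] P1: store L5 := 11 | P0:I, P1:M(11) | bus: BusRdX
[3] P1: load  L1 | P0:I, P1:E(70) | bus: BusRd
[4] P1: load  L4 | P0:I, P1:E(60) | bus: BusRd
[5] P1: load  L0 | P0:I, P1:E(20) | bus: BusRd
[6] P1: load  L5 | P0:I, P1:M(11) | bus: none
[7] P1: load  L6 | P0:I, P1:E(80) | bus: BusRd
[8] P0: store L2 := 69 | P0:M(69), P1:I | bus: BusRdX
[9] P1: load  L1 | P0:I, P1:E(70) | bus: none
[10] P0: store L5 := 31 | P0:M(31), P1:I | bus: BusRdX,Flush
[11] P0: store L5 := 28 | P0:M(28), P1:I | bus: none
[12] P1: load  L5 | P0:S(28), P1:S(28) | bus: BusRd,Flush
[13] P1: load  L1 | P0:I, P1:E(70) | bus: none
[14] P0: load  L1 | P0:S(70), P1:S(70) | bus: BusRd
[15] P1: store L5 := 92 | P0:I, P1:M(92) | bus: BusUpgr
[16] P1: load  L4 | P0:I, P1:E(60) | bus: none
[17] P1: store L6 := 34 | P0:I, P1:M(34) | bus: none
[18] P0: load  L5 | P0:S(92), P1:S(92) | bus: BusRd,Flush
[19] P0: load  L2 | P0:M(69), P1:I | bus: none
[20] P0: store L5 := 4 | P0:M(4), P1:I | bus: BusUpgr
[21] P1: load  L5 | P0:S(4), P1:S(4) | bus: BusRd,Flush
[22] P0: load  L7 | P0:S(32), P1:S(32) | bus: BusRd,Flush
[23] P1: store L2 := 65 | P0:I, P1:M(65) | bus: BusRdX,Flush
[24] P1: load  L4 | P0:I, P1:E(60) | bus: none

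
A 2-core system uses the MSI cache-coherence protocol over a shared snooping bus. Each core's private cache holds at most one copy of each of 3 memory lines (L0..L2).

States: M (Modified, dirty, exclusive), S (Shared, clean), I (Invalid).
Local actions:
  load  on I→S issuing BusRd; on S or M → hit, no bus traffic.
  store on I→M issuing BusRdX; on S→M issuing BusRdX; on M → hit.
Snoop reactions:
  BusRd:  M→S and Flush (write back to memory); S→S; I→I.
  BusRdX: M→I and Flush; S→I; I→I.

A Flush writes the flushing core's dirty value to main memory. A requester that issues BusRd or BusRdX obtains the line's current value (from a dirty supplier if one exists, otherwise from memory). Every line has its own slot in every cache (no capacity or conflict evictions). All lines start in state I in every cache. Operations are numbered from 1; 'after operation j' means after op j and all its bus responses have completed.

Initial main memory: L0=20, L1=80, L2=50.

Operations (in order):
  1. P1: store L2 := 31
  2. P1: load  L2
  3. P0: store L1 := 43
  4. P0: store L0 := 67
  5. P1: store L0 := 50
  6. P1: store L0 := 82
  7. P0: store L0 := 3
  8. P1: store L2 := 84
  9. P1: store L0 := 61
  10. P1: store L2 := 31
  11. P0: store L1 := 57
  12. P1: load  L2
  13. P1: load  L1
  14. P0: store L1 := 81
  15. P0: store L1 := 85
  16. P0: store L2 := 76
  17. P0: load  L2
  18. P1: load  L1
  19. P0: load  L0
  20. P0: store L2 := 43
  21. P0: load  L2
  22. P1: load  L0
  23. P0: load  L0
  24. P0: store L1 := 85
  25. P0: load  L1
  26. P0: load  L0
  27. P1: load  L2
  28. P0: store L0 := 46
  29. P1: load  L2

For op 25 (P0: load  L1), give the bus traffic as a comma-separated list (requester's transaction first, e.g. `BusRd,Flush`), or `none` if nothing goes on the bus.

[1] P1: store L2 := 31 | P0:I, P1:M(31) | bus: BusRdX
[2] P1: load  L2 | P0:I, P1:M(31) | bus: none
[3] P0: store L1 := 43 | P0:M(43), P1:I | bus: BusRdX
[4] P0: store L0 := 67 | P0:M(67), P1:I | bus: BusRdX
[5] P1: store L0 := 50 | P0:I, P1:M(50) | bus: BusRdX,Flush
[6] P1: store L0 := 82 | P0:I, P1:M(82) | bus: none
[7] P0: store L0 := 3 | P0:M(3), P1:I | bus: BusRdX,Flush
[8] P1: store L2 := 84 | P0:I, P1:M(84) | bus: none
[9] P1: store L0 := 61 | P0:I, P1:M(61) | bus: BusRdX,Flush
[10] P1: store L2 := 31 | P0:I, P1:M(31) | bus: none
[11] P0: store L1 := 57 | P0:M(57), P1:I | bus: none
[12] P1: load  L2 | P0:I, P1:M(31) | bus: none
[13] P1: load  L1 | P0:S(57), P1:S(57) | bus: BusRd,Flush
[14] P0: store L1 := 81 | P0:M(81), P1:I | bus: BusRdX
[15] P0: store L1 := 85 | P0:M(85), P1:I | bus: none
[16] P0: store L2 := 76 | P0:M(76), P1:I | bus: BusRdX,Flush
[17] P0: load  L2 | P0:M(76), P1:I | bus: none
[18] P1: load  L1 | P0:S(85), P1:S(85) | bus: BusRd,Flush
[19] P0: load  L0 | P0:S(61), P1:S(61) | bus: BusRd,Flush
[20] P0: store L2 := 43 | P0:M(43), P1:I | bus: none
[21] P0: load  L2 | P0:M(43), P1:I | bus: none
[22] P1: load  L0 | P0:S(61), P1:S(61) | bus: none
[23] P0: load  L0 | P0:S(61), P1:S(61) | bus: none
[24] P0: store L1 := 85 | P0:M(85), P1:I | bus: BusRdX
[25] P0: load  L1 | P0:M(85), P1:I | bus: none
[26] P0: load  L0 | P0:S(61), P1:S(61) | bus: none
[27] P1: load  L2 | P0:S(43), P1:S(43) | bus: BusRd,Flush
[28] P0: store L0 := 46 | P0:M(46), P1:I | bus: BusRdX
[29] P1: load  L2 | P0:S(43), P1:S(43) | bus: none

bus = none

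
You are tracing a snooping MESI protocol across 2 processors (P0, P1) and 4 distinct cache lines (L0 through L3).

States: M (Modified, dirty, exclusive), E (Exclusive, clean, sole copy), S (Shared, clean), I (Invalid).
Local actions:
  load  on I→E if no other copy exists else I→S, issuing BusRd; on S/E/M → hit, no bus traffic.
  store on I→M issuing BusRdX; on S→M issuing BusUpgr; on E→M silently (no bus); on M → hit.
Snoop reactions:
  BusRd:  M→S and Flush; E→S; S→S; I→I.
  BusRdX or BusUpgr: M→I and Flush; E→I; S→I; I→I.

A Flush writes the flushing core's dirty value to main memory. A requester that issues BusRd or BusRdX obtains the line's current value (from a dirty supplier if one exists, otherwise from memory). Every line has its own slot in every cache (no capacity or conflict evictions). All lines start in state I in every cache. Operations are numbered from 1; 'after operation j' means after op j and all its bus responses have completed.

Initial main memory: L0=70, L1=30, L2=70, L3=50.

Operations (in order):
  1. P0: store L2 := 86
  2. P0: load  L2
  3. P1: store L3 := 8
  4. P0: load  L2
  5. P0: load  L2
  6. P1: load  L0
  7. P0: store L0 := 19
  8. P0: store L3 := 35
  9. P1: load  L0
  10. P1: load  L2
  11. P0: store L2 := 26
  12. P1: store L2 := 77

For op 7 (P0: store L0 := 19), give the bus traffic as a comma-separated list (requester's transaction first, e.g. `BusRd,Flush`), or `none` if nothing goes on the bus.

bus = BusRdX

  op1 P0: store L2 := 86 → M/I on L2; bus BusRdX; mem=70
  op2 P0: load  L2 → M/I on L2; bus (none); mem=70
  op3 P1: store L3 := 8 → I/M on L3; bus BusRdX; mem=50
  op4 P0: load  L2 → M/I on L2; bus (none); mem=70
  op5 P0: load  L2 → M/I on L2; bus (none); mem=70
  op6 P1: load  L0 → I/E on L0; bus BusRd; mem=70
  op7 P0: store L0 := 19 → M/I on L0; bus BusRdX; mem=70
  op8 P0: store L3 := 35 → M/I on L3; bus BusRdX Flush; mem=8
  op9 P1: load  L0 → S/S on L0; bus BusRd Flush; mem=19
  op10 P1: load  L2 → S/S on L2; bus BusRd Flush; mem=86
  op11 P0: store L2 := 26 → M/I on L2; bus BusUpgr; mem=86
  op12 P1: store L2 := 77 → I/M on L2; bus BusRdX Flush; mem=26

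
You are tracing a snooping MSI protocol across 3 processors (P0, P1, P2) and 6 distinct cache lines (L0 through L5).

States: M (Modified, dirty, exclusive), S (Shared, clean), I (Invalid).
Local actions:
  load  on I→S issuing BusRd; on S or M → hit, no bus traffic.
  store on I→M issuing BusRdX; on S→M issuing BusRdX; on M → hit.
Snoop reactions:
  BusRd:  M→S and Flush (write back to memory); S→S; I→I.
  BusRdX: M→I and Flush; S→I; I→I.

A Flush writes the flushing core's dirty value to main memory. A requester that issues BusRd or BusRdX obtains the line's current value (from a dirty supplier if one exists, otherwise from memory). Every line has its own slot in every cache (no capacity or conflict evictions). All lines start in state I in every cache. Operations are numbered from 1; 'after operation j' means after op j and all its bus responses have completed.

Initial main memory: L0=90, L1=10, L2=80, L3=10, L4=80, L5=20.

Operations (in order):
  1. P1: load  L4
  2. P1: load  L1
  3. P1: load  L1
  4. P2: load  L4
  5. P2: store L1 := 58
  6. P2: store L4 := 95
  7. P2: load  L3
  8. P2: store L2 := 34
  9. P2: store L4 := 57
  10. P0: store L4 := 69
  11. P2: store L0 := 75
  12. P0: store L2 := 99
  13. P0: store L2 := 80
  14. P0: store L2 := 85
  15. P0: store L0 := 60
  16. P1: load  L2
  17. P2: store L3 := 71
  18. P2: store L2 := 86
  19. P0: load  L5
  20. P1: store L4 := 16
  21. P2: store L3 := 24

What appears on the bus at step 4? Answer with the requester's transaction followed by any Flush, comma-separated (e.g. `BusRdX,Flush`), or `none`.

bus = BusRd

step 1: P1: load  L4  ⟶  ISI  (L4)  txn=BusRd  M[L4]=80
step 2: P1: load  L1  ⟶  ISI  (L1)  txn=BusRd  M[L1]=10
step 3: P1: load  L1  ⟶  ISI  (L1)  txn=∅  M[L1]=10
step 4: P2: load  L4  ⟶  ISS  (L4)  txn=BusRd  M[L4]=80
step 5: P2: store L1 := 58  ⟶  IIM  (L1)  txn=BusRdX  M[L1]=10
step 6: P2: store L4 := 95  ⟶  IIM  (L4)  txn=BusRdX  M[L4]=80
step 7: P2: load  L3  ⟶  IIS  (L3)  txn=BusRd  M[L3]=10
step 8: P2: store L2 := 34  ⟶  IIM  (L2)  txn=BusRdX  M[L2]=80
step 9: P2: store L4 := 57  ⟶  IIM  (L4)  txn=∅  M[L4]=80
step 10: P0: store L4 := 69  ⟶  MII  (L4)  txn=BusRdX+Flush  M[L4]=57
step 11: P2: store L0 := 75  ⟶  IIM  (L0)  txn=BusRdX  M[L0]=90
step 12: P0: store L2 := 99  ⟶  MII  (L2)  txn=BusRdX+Flush  M[L2]=34
step 13: P0: store L2 := 80  ⟶  MII  (L2)  txn=∅  M[L2]=34
step 14: P0: store L2 := 85  ⟶  MII  (L2)  txn=∅  M[L2]=34
step 15: P0: store L0 := 60  ⟶  MII  (L0)  txn=BusRdX+Flush  M[L0]=75
step 16: P1: load  L2  ⟶  SSI  (L2)  txn=BusRd+Flush  M[L2]=85
step 17: P2: store L3 := 71  ⟶  IIM  (L3)  txn=BusRdX  M[L3]=10
step 18: P2: store L2 := 86  ⟶  IIM  (L2)  txn=BusRdX  M[L2]=85
step 19: P0: load  L5  ⟶  SII  (L5)  txn=BusRd  M[L5]=20
step 20: P1: store L4 := 16  ⟶  IMI  (L4)  txn=BusRdX+Flush  M[L4]=69
step 21: P2: store L3 := 24  ⟶  IIM  (L3)  txn=∅  M[L3]=10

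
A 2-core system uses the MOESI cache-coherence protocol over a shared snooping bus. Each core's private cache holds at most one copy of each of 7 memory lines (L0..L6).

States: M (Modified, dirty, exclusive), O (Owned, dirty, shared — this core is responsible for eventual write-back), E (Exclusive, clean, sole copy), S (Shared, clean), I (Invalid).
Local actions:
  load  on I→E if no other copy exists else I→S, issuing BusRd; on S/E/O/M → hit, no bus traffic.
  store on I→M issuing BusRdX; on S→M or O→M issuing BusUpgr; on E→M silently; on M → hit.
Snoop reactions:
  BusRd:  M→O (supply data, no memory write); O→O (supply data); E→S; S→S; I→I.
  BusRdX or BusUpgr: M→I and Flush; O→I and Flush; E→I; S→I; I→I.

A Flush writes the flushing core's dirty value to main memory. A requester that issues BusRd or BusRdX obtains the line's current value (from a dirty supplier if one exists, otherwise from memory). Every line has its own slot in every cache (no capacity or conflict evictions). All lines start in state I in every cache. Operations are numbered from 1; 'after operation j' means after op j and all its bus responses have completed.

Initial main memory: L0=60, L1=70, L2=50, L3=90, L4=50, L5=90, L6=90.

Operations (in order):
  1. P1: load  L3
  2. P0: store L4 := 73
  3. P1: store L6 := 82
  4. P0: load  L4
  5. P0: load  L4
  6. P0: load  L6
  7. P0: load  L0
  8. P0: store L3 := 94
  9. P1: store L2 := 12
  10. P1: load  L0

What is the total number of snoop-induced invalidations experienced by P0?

[1] P1: load  L3 | P0:I, P1:E(90) | bus: BusRd
[2] P0: store L4 := 73 | P0:M(73), P1:I | bus: BusRdX
[3] P1: store L6 := 82 | P0:I, P1:M(82) | bus: BusRdX
[4] P0: load  L4 | P0:M(73), P1:I | bus: none
[5] P0: load  L4 | P0:M(73), P1:I | bus: none
[6] P0: load  L6 | P0:S(82), P1:O(82) | bus: BusRd
[7] P0: load  L0 | P0:E(60), P1:I | bus: BusRd
[8] P0: store L3 := 94 | P0:M(94), P1:I | bus: BusRdX
[9] P1: store L2 := 12 | P0:I, P1:M(12) | bus: BusRdX
[10] P1: load  L0 | P0:S(60), P1:S(60) | bus: BusRd

invalidations = 0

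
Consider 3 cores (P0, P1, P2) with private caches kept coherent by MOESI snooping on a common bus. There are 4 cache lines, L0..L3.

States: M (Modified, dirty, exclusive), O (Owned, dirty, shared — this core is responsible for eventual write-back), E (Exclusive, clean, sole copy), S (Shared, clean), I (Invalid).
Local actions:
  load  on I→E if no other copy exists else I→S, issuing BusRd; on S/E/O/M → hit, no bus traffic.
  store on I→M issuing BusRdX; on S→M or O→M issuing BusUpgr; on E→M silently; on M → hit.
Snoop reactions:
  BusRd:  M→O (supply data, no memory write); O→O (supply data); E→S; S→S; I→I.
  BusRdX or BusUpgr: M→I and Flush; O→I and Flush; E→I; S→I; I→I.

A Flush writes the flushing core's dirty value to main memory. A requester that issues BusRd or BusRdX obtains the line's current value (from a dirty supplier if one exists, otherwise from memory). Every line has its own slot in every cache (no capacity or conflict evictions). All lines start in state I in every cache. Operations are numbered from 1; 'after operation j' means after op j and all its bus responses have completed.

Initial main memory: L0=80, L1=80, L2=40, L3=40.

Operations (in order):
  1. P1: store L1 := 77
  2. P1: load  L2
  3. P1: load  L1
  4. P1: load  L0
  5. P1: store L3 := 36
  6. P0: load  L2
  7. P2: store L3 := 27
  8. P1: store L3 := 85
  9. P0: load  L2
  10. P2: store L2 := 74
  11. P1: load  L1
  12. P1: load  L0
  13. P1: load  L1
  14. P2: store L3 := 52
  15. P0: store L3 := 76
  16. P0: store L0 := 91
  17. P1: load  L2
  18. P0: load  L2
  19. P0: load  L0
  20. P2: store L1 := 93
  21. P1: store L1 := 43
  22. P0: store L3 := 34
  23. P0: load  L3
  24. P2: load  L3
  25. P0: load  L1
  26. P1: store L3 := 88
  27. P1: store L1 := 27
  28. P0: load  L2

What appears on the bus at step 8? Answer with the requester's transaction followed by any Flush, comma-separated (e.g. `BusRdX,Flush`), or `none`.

  op1 P1: store L1 := 77 → I/M/I on L1; bus BusRdX; mem=80
  op2 P1: load  L2 → I/E/I on L2; bus BusRd; mem=40
  op3 P1: load  L1 → I/M/I on L1; bus (none); mem=80
  op4 P1: load  L0 → I/E/I on L0; bus BusRd; mem=80
  op5 P1: store L3 := 36 → I/M/I on L3; bus BusRdX; mem=40
  op6 P0: load  L2 → S/S/I on L2; bus BusRd; mem=40
  op7 P2: store L3 := 27 → I/I/M on L3; bus BusRdX Flush; mem=36
  op8 P1: store L3 := 85 → I/M/I on L3; bus BusRdX Flush; mem=27
  op9 P0: load  L2 → S/S/I on L2; bus (none); mem=40
  op10 P2: store L2 := 74 → I/I/M on L2; bus BusRdX; mem=40
  op11 P1: load  L1 → I/M/I on L1; bus (none); mem=80
  op12 P1: load  L0 → I/E/I on L0; bus (none); mem=80
  op13 P1: load  L1 → I/M/I on L1; bus (none); mem=80
  op14 P2: store L3 := 52 → I/I/M on L3; bus BusRdX Flush; mem=85
  op15 P0: store L3 := 76 → M/I/I on L3; bus BusRdX Flush; mem=52
  op16 P0: store L0 := 91 → M/I/I on L0; bus BusRdX; mem=80
  op17 P1: load  L2 → I/S/O on L2; bus BusRd; mem=40
  op18 P0: load  L2 → S/S/O on L2; bus BusRd; mem=40
  op19 P0: load  L0 → M/I/I on L0; bus (none); mem=80
  op20 P2: store L1 := 93 → I/I/M on L1; bus BusRdX Flush; mem=77
  op21 P1: store L1 := 43 → I/M/I on L1; bus BusRdX Flush; mem=93
  op22 P0: store L3 := 34 → M/I/I on L3; bus (none); mem=52
  op23 P0: load  L3 → M/I/I on L3; bus (none); mem=52
  op24 P2: load  L3 → O/I/S on L3; bus BusRd; mem=52
  op25 P0: load  L1 → S/O/I on L1; bus BusRd; mem=93
  op26 P1: store L3 := 88 → I/M/I on L3; bus BusRdX Flush; mem=34
  op27 P1: store L1 := 27 → I/M/I on L1; bus BusUpgr; mem=93
  op28 P0: load  L2 → S/S/O on L2; bus (none); mem=40

bus = BusRdX,Flush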